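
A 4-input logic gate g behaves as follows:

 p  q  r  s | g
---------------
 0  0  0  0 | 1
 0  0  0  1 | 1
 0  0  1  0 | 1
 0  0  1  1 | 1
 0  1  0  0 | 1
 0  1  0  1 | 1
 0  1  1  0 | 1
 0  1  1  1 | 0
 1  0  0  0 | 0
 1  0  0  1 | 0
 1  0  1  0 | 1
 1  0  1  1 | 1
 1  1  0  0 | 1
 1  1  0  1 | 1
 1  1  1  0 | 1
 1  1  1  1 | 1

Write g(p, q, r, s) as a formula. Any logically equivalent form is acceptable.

g(p, q, r, s) = ¬(((((¬p ∧ q) ∧ r) ∧ s) ∨ (((p ∧ ¬q) ∧ ¬r) ∧ ¬s)) ∨ (((p ∧ ¬q) ∧ ¬r) ∧ s))

g is 0 on only 3 rows — (0,1,1,1), (1,0,0,0), (1,0,0,1). Writing each as a minterm (¬p·q·r·s, p·¬q·¬r·¬s, p·¬q·¬r·s) and OR-ing them characterizes exactly where g=0, so g is the negation of that disjunction.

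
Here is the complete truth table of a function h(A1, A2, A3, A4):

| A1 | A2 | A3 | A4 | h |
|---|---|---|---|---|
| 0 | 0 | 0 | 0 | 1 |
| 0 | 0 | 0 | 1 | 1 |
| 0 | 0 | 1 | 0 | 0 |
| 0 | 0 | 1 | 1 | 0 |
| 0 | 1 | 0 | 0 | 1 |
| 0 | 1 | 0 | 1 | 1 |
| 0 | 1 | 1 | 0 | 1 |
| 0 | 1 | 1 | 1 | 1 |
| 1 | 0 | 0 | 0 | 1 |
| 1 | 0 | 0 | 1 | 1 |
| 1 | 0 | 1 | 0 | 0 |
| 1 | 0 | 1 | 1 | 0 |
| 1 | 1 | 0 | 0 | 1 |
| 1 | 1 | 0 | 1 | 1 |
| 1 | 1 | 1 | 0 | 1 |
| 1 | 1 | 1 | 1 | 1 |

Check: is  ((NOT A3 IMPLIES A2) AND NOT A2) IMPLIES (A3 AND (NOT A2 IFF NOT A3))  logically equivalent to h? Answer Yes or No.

Yes

Evaluate ((NOT A3 IMPLIES A2) AND NOT A2) IMPLIES (A3 AND (NOT A2 IFF NOT A3)) on each row and compare to h:
  A1=0, A2=0, A3=0, A4=0: formula gives 1, h = 1 ✓
  A1=0, A2=0, A3=0, A4=1: formula gives 1, h = 1 ✓
  A1=0, A2=0, A3=1, A4=0: formula gives 0, h = 0 ✓
  A1=0, A2=0, A3=1, A4=1: formula gives 0, h = 0 ✓
  … (the remaining 12 rows also agree.)
No disagreement on any input; they are logically equivalent.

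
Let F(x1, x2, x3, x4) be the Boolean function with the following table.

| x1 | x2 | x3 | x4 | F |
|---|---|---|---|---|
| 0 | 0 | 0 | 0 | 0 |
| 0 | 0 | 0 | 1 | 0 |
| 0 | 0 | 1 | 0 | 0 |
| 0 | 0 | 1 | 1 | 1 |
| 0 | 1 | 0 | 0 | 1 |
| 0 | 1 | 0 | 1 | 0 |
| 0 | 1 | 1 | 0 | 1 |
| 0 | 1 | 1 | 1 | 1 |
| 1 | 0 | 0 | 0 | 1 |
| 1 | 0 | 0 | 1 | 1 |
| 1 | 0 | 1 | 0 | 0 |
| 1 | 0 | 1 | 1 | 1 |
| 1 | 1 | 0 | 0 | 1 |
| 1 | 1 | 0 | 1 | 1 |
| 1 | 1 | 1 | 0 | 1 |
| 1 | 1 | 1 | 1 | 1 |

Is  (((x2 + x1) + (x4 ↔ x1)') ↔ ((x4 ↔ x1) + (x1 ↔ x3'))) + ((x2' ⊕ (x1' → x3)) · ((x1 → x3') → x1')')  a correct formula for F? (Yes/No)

Evaluate (((x2 + x1) + (x4 ↔ x1)') ↔ ((x4 ↔ x1) + (x1 ↔ x3'))) + ((x2' ⊕ (x1' → x3)) · ((x1 → x3') → x1')') on each row and compare to F:
  x1=0, x2=0, x3=0, x4=0: formula gives 0, F = 0 ✓
  x1=0, x2=0, x3=0, x4=1: formula gives 0, F = 0 ✓
  x1=0, x2=0, x3=1, x4=0: formula gives 0, F = 0 ✓
  x1=0, x2=0, x3=1, x4=1: formula gives 1, F = 1 ✓
  …
  x1=1, x2=1, x3=1, x4=0: formula gives 0, but F = 1 ✗
A single disagreement suffices: at (1,1,1,0) they differ, so the formula does not compute F.

No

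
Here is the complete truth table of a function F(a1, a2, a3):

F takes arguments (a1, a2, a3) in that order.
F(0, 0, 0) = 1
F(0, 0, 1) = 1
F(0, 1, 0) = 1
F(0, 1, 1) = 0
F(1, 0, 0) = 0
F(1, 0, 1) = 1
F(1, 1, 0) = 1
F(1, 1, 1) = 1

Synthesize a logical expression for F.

F(a1, a2, a3) = NOT (((NOT a1 AND a2) AND a3) OR ((a1 AND NOT a2) AND NOT a3))

The 0-rows are (0,1,1), (1,0,0). Take each as a conjunction (¬a1·a2·a3, a1·¬a2·¬a3), form their disjunction, and complement — that gives a formula that is 1 everywhere F is.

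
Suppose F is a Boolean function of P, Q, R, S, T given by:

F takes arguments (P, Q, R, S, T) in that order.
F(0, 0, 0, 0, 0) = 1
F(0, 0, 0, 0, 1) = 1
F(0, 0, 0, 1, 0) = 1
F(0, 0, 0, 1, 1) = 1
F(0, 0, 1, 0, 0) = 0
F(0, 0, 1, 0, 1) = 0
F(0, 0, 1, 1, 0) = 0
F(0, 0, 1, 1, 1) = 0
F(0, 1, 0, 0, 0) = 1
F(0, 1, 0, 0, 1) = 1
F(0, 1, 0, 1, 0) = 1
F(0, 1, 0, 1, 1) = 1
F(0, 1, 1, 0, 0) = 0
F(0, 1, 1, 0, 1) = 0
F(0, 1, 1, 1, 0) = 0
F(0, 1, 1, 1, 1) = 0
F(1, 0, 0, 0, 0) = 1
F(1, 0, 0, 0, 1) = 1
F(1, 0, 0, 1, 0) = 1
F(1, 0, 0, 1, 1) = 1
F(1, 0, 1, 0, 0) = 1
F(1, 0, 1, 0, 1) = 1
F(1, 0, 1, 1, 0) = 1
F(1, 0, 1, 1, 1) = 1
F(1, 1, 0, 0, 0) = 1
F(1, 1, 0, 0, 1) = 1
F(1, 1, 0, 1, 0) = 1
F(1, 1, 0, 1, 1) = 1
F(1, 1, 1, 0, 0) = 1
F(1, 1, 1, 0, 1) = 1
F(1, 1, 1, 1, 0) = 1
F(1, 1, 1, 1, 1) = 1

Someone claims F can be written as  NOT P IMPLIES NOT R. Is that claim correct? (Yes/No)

Yes

Test each input against both F and the formula:
  P=0, Q=0, R=0, S=0, T=0: formula gives 1, F = 1 ✓
  P=0, Q=0, R=0, S=0, T=1: formula gives 1, F = 1 ✓
  P=0, Q=0, R=0, S=1, T=0: formula gives 1, F = 1 ✓
  P=0, Q=0, R=0, S=1, T=1: formula gives 1, F = 1 ✓
  …and likewise for the remaining 28 rows.
No disagreement on any input; they are logically equivalent.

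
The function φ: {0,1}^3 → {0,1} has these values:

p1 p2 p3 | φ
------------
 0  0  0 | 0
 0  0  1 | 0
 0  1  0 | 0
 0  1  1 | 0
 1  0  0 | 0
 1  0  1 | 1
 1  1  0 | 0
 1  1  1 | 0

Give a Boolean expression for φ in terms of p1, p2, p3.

φ(p1, p2, p3) = (p1 & ~p2) & p3

φ is 1 on exactly one input, (1,0,1), whose minterm is p1·¬p2·p3. So φ is just that conjunction.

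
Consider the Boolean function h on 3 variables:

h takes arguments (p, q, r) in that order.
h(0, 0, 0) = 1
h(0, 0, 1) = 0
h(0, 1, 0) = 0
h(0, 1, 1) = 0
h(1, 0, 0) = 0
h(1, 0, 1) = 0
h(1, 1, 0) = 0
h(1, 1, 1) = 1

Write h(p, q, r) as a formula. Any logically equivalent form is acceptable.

h=1 on 2 inputs: (0,0,0), (1,1,1). Reading each as a conjunction of literals (¬p·¬q·¬r, p·q·r) and taking the OR gives the canonical DNF.

h(p, q, r) = ((~p & ~q) & ~r) | ((p & q) & r)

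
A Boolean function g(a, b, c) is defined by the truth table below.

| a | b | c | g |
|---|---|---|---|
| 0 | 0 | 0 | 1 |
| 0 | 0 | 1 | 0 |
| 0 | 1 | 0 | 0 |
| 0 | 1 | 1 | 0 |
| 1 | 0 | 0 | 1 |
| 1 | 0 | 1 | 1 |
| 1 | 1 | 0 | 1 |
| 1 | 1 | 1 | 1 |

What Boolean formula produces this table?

g(a, b, c) = ¬((((¬a ∧ ¬b) ∧ c) ∨ ((¬a ∧ b) ∧ ¬c)) ∨ ((¬a ∧ b) ∧ c))

g is 0 on only 3 rows — (0,0,1), (0,1,0), (0,1,1). Writing each as a minterm (¬a·¬b·c, ¬a·b·¬c, ¬a·b·c) and OR-ing them characterizes exactly where g=0, so g is the negation of that disjunction.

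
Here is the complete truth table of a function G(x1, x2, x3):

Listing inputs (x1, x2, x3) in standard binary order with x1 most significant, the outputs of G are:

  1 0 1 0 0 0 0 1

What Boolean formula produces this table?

The 1-rows are (0,0,0), (0,1,0), (1,1,1). Each contributes one minterm — ¬x1·¬x2·¬x3; ¬x1·x2·¬x3; x1·x2·x3 — and their disjunction is a sum-of-products form of G.

G(x1, x2, x3) = (((~x1 & ~x2) & ~x3) | ((~x1 & x2) & ~x3)) | ((x1 & x2) & x3)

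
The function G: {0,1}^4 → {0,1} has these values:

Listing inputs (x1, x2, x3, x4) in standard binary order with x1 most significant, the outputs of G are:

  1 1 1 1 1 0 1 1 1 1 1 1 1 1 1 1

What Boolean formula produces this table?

G(x1, x2, x3, x4) = ~(((~x1 & x2) & ~x3) & x4)

G is 0 on exactly one input, (0,1,0,1), whose minterm is ¬x1·x2·¬x3·x4. So G is the negation of that single conjunction.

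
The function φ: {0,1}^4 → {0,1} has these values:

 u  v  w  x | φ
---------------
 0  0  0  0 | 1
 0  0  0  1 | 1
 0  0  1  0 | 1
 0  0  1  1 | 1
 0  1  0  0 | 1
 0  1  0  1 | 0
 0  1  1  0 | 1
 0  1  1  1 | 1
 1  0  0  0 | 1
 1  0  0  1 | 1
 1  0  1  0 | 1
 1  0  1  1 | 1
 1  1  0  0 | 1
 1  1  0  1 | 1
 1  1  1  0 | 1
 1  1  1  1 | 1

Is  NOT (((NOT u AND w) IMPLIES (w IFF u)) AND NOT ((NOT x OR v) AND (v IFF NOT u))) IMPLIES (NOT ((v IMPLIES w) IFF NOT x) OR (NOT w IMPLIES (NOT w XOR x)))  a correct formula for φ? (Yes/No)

Yes

Test each input against both φ and the formula:
  u=0, v=0, w=0, x=0: formula gives 1, φ = 1 ✓
  u=0, v=0, w=0, x=1: formula gives 1, φ = 1 ✓
  u=0, v=0, w=1, x=0: formula gives 1, φ = 1 ✓
  u=0, v=0, w=1, x=1: formula gives 1, φ = 1 ✓
  …and likewise for the remaining 12 rows.
All 16 rows match — the expression computes φ exactly.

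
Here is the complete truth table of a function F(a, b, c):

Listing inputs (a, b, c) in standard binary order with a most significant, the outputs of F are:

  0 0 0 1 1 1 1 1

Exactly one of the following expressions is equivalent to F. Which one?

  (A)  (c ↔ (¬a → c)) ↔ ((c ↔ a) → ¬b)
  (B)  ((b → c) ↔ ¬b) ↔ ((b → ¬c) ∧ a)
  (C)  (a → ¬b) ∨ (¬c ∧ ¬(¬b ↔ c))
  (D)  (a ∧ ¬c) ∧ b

B

(A) fails at (0,0,0): the formula yields 1, F is 0.
(C) fails at (0,0,0): the formula yields 1, F is 0.
(D) fails at (0,1,1): the formula yields 0, F is 1.
That leaves (B). Evaluating it on every row reproduces the table of F exactly.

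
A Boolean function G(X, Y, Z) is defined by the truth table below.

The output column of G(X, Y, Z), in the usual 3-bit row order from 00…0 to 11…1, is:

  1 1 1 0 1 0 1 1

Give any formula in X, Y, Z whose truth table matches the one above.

G(X, Y, Z) = ¬(((¬X ∧ Y) ∧ Z) ∨ ((X ∧ ¬Y) ∧ Z))

G is 0 on only 2 rows — (0,1,1), (1,0,1). Writing each as a minterm (¬X·Y·Z, X·¬Y·Z) and OR-ing them characterizes exactly where G=0, so G is the negation of that disjunction.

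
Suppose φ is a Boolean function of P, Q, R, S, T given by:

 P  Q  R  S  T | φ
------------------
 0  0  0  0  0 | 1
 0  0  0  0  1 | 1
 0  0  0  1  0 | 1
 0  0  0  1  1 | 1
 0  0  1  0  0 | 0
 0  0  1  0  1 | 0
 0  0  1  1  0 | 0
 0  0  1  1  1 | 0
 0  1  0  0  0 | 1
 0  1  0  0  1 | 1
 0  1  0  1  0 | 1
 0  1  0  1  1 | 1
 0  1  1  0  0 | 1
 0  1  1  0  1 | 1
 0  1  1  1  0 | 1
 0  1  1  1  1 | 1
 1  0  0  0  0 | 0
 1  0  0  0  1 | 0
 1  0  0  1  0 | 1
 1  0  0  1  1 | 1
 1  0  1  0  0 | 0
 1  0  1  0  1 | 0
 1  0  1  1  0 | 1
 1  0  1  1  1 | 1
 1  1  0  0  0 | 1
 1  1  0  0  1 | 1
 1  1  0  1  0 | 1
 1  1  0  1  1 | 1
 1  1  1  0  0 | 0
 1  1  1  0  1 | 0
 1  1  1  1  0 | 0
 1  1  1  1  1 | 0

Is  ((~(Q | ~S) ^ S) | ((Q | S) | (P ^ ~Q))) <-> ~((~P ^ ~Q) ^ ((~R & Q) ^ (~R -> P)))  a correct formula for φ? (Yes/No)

Yes

Test each input against both φ and the formula:
  P=0, Q=0, R=0, S=0, T=0: formula gives 1, φ = 1 ✓
  P=0, Q=0, R=0, S=0, T=1: formula gives 1, φ = 1 ✓
  P=0, Q=0, R=0, S=1, T=0: formula gives 1, φ = 1 ✓
  P=0, Q=0, R=0, S=1, T=1: formula gives 1, φ = 1 ✓
  …and likewise for the remaining 28 rows.
No disagreement on any input; they are logically equivalent.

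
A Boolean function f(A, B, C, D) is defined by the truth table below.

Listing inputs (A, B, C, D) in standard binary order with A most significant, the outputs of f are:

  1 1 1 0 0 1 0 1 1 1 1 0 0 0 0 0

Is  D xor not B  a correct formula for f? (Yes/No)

No

Check the formula against f row by row:
  A=0, B=0, C=0, D=0: formula gives 1, f = 1 ✓
  A=0, B=0, C=0, D=1: formula gives 0, but f = 1 ✗
Since they disagree at (0,0,0,1), the expression is not a correct formula for f.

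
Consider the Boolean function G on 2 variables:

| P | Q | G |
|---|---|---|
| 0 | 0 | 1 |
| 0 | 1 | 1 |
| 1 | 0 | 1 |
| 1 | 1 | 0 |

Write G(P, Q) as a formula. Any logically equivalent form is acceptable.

G(P, Q) = (P · Q)'

Only row (1,1) gives 0. So G is 1 everywhere except there — the complement of the minterm P·Q.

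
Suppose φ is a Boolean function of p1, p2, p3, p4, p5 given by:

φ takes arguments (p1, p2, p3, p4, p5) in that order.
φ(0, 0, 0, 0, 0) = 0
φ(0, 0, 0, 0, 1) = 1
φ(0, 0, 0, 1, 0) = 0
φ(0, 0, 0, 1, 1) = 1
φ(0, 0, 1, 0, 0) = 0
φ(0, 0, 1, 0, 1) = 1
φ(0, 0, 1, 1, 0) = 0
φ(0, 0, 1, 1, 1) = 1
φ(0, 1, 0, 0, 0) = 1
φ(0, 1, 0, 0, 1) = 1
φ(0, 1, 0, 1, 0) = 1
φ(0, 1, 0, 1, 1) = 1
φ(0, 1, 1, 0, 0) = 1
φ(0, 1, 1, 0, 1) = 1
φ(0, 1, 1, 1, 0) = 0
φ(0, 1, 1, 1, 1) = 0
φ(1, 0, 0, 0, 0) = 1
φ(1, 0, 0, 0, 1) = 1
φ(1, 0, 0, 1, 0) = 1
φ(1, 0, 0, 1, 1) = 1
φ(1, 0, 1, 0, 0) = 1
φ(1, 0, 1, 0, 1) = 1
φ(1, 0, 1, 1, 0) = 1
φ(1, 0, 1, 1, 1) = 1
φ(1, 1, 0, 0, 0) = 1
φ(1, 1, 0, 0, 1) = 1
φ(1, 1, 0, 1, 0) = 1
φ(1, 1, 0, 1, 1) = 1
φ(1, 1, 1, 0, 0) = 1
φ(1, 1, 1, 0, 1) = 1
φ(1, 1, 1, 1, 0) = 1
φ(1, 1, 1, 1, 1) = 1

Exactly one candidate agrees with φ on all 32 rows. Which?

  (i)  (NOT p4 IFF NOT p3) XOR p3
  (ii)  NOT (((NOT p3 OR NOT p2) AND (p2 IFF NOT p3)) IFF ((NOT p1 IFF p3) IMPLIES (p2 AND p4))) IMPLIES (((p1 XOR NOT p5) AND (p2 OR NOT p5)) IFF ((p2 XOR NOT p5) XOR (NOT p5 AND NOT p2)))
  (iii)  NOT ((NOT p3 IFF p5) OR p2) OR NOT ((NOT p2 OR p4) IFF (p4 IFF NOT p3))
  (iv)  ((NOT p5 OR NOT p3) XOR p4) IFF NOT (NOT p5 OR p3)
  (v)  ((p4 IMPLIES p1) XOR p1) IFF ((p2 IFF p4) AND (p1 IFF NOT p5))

ii

(i): at (0,0,0,0,0) it gives 1, but φ = 0 — eliminated.
(iii): at (0,0,0,0,0) it gives 1, but φ = 0 — eliminated.
(iv): at (0,0,0,1,0) it gives 1, but φ = 0 — eliminated.
(v): at (0,0,0,1,0) it gives 1, but φ = 0 — eliminated.
Only (ii) survives; checking it on all 32 rows confirms it matches φ.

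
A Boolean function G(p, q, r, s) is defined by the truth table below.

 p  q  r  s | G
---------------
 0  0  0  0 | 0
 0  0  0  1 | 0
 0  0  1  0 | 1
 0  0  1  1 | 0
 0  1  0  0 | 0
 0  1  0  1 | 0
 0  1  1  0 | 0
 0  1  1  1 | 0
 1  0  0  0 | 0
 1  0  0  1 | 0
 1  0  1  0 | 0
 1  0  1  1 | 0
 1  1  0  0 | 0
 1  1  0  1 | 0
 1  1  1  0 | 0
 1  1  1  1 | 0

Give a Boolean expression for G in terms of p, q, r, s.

G is 1 on exactly one input, (0,0,1,0), whose minterm is ¬p·¬q·r·¬s. So G is just that conjunction.

G(p, q, r, s) = ((NOT p AND NOT q) AND r) AND NOT s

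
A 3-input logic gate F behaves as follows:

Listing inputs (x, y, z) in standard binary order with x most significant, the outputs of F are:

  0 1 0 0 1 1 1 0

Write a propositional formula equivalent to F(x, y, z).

F=1 on 4 inputs: (0,0,1), (1,0,0), (1,0,1), (1,1,0). Reading each as a conjunction of literals (¬x·¬y·z, x·¬y·¬z, x·¬y·z, x·y·¬z) and taking the OR gives the canonical DNF.

F(x, y, z) = ((((x' · y') · z) + ((x · y') · z')) + ((x · y') · z)) + ((x · y) · z')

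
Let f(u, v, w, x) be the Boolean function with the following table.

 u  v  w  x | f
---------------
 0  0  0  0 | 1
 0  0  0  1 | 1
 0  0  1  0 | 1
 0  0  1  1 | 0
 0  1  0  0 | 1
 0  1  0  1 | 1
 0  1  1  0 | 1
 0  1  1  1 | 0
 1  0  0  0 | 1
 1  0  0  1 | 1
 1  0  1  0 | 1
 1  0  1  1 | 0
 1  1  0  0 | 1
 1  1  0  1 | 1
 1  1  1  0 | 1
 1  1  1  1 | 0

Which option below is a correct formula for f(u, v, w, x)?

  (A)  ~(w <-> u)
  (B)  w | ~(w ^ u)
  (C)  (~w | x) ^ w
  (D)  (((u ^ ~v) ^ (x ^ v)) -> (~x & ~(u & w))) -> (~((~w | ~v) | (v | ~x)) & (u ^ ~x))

C

(A) disagrees with f on (0,0,0,0) (formula → 0, table → 1); rule it out.
(B) disagrees with f on (0,0,1,1) (formula → 1, table → 0); rule it out.
(D) disagrees with f on (0,0,0,0) (formula → 0, table → 1); rule it out.
That leaves (C). Evaluating it on every row reproduces the table of f exactly.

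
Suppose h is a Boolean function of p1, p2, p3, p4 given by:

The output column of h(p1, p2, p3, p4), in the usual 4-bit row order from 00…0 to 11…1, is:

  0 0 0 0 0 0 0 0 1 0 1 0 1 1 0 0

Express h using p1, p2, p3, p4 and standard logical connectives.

Collect the rows where h=1 — (1,0,0,0), (1,0,1,0), (1,1,0,0), (1,1,0,1) — and write one minterm per row: p1·¬p2·¬p3·¬p4, p1·¬p2·p3·¬p4, p1·p2·¬p3·¬p4, p1·p2·¬p3·p4. Their union (logical OR) reproduces the table exactly.

h(p1, p2, p3, p4) = (((((p1 & ~p2) & ~p3) & ~p4) | (((p1 & ~p2) & p3) & ~p4)) | (((p1 & p2) & ~p3) & ~p4)) | (((p1 & p2) & ~p3) & p4)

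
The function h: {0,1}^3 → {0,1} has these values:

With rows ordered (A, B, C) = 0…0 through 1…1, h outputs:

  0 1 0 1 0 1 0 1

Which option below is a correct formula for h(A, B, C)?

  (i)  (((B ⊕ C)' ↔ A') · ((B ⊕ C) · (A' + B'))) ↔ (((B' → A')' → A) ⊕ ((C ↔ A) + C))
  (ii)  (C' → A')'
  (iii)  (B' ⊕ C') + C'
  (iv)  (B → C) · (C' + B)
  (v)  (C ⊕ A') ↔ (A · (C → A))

v

(i) fails at (0,0,0): the formula yields 1, h is 0.
(ii) fails at (0,0,1): the formula yields 0, h is 1.
(iii) fails at (0,0,0): the formula yields 1, h is 0.
(iv) fails at (0,0,0): the formula yields 1, h is 0.
(v) is the remaining candidate, and it agrees with h on all 8 inputs.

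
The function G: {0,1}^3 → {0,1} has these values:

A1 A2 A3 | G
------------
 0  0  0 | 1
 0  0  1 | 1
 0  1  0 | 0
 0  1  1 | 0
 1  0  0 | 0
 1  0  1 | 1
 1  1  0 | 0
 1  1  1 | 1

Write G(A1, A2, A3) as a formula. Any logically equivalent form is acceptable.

The 1-rows are (0,0,0), (0,0,1), (1,0,1), (1,1,1). Each contributes one minterm — ¬A1·¬A2·¬A3; ¬A1·¬A2·A3; A1·¬A2·A3; A1·A2·A3 — and their disjunction is a sum-of-products form of G.

G(A1, A2, A3) = ((((~A1 & ~A2) & ~A3) | ((~A1 & ~A2) & A3)) | ((A1 & ~A2) & A3)) | ((A1 & A2) & A3)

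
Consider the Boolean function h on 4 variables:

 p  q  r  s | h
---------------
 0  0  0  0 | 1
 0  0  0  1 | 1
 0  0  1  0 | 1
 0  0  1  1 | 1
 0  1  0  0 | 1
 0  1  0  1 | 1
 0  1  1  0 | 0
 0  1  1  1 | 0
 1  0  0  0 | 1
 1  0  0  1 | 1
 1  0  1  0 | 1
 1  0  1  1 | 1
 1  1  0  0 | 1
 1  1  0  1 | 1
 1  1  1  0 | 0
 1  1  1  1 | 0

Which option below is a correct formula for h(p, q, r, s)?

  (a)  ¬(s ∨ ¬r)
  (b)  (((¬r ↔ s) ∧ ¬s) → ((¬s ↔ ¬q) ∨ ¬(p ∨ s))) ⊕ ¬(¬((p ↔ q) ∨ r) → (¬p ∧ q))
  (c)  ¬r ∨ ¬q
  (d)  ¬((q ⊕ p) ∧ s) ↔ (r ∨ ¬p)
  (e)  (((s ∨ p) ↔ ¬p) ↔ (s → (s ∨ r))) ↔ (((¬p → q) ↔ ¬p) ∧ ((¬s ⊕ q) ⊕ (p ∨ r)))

(a) fails at (0,0,0,0): the formula yields 0, h is 1.
(b) fails at (0,1,1,0): the formula yields 1, h is 0.
(d) fails at (0,1,0,1): the formula yields 0, h is 1.
(e) fails at (0,0,0,1): the formula yields 0, h is 1.
(c) is the remaining candidate, and it agrees with h on all 16 inputs.

c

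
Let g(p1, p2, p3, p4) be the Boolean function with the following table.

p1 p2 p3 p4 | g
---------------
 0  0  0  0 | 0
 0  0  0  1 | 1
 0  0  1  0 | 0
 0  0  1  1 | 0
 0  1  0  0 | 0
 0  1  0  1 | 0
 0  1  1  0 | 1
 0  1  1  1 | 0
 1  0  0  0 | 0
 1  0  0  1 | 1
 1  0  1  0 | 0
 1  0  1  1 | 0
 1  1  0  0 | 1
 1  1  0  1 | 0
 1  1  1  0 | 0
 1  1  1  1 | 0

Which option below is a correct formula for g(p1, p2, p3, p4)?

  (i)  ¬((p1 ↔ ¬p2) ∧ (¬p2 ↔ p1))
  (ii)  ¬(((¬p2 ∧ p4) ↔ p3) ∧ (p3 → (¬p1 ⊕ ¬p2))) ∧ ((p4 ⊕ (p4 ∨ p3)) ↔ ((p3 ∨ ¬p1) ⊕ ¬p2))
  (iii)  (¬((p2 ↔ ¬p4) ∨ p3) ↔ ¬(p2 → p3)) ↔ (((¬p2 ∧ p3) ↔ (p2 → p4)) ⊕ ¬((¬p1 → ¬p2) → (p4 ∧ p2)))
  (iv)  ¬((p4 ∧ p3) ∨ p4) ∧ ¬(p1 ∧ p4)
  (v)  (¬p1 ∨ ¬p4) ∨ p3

iii

(i) fails at (0,0,0,0): the formula yields 1, g is 0.
(ii) fails at (0,0,1,1): the formula yields 1, g is 0.
(iv) fails at (0,0,0,0): the formula yields 1, g is 0.
(v) fails at (0,0,0,0): the formula yields 1, g is 0.
That leaves (iii). Evaluating it on every row reproduces the table of g exactly.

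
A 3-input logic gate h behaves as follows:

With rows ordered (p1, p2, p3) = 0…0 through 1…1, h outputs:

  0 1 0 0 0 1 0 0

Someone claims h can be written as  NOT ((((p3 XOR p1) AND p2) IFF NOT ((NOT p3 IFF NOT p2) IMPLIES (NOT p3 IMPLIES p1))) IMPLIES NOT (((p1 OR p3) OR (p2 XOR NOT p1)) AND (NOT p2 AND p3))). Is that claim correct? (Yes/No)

Test each input against both h and the formula:
  p1=0, p2=0, p3=0: formula gives 0, h = 0 ✓
  p1=0, p2=0, p3=1: formula gives 1, h = 1 ✓
  p1=0, p2=1, p3=0: formula gives 0, h = 0 ✓
  p1=0, p2=1, p3=1: formula gives 0, h = 0 ✓
  p1=1, p2=0, p3=0: formula gives 0, h = 0 ✓
  … (the remaining 3 rows also agree.)
All 8 rows match — the expression computes h exactly.

Yes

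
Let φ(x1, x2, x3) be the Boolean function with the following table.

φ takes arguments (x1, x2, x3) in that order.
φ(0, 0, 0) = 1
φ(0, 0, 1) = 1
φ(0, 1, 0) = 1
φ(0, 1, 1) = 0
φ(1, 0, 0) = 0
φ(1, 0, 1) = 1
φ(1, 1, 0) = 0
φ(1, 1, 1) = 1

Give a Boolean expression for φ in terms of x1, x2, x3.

φ is 0 on only 3 rows — (0,1,1), (1,0,0), (1,1,0). Writing each as a minterm (¬x1·x2·x3, x1·¬x2·¬x3, x1·x2·¬x3) and OR-ing them characterizes exactly where φ=0, so φ is the negation of that disjunction.

φ(x1, x2, x3) = NOT ((((NOT x1 AND x2) AND x3) OR ((x1 AND NOT x2) AND NOT x3)) OR ((x1 AND x2) AND NOT x3))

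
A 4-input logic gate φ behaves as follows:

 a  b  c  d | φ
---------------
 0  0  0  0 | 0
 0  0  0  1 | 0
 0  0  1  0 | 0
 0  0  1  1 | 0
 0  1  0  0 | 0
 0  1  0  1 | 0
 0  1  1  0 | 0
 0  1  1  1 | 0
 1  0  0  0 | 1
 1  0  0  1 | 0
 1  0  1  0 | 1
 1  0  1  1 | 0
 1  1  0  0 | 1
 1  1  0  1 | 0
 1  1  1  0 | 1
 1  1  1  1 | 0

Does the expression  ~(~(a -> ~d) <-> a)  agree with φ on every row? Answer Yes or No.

Check the formula against φ row by row:
  a=0, b=0, c=0, d=0: formula gives 0, φ = 0 ✓
  a=0, b=0, c=0, d=1: formula gives 0, φ = 0 ✓
  a=0, b=0, c=1, d=0: formula gives 0, φ = 0 ✓
  a=0, b=0, c=1, d=1: formula gives 0, φ = 0 ✓
  … (the remaining 12 rows also agree.)
All 16 rows match — the expression computes φ exactly.

Yes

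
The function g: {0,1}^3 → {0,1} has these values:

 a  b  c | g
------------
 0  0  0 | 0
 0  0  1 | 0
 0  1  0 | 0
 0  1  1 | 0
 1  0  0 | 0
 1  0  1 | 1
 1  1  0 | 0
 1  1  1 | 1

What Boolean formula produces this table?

g=1 on 2 inputs: (1,0,1), (1,1,1). Reading each as a conjunction of literals (a·¬b·c, a·b·c) and taking the OR gives the canonical DNF.

g(a, b, c) = ((a AND NOT b) AND c) OR ((a AND b) AND c)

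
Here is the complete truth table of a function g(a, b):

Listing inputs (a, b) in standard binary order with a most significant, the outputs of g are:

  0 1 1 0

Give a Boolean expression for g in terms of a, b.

The output is 1 exactly when an odd number of inputs are 1 — the 2-way XOR (parity).

g(a, b) = a XOR b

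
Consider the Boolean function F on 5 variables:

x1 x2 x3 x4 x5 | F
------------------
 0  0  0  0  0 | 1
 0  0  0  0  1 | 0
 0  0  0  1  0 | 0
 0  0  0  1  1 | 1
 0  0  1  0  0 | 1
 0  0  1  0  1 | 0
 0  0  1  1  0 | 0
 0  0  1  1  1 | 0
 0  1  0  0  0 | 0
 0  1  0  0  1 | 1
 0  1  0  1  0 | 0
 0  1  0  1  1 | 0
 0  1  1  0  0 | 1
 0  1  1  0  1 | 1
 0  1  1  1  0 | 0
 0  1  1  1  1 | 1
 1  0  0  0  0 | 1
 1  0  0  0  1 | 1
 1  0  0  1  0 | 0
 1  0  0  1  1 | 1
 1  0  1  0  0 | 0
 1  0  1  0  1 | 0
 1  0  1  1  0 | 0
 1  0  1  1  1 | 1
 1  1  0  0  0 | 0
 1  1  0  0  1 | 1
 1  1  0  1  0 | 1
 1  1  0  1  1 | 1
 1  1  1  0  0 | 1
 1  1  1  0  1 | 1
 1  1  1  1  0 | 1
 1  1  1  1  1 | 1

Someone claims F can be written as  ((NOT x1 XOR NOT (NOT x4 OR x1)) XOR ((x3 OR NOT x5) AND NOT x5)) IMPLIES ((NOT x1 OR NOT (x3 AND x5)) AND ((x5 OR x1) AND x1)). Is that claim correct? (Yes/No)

No

Test each input against both F and the formula:
  x1=0, x2=0, x3=0, x4=0, x5=0: formula gives 1, F = 1 ✓
  x1=0, x2=0, x3=0, x4=0, x5=1: formula gives 0, F = 0 ✓
  x1=0, x2=0, x3=0, x4=1, x5=0: formula gives 0, F = 0 ✓
  x1=0, x2=0, x3=0, x4=1, x5=1: formula gives 1, F = 1 ✓
  …
  x1=0, x2=0, x3=1, x4=1, x5=1: formula gives 1, but F = 0 ✗
Since they disagree at (0,0,1,1,1), the expression is not a correct formula for F.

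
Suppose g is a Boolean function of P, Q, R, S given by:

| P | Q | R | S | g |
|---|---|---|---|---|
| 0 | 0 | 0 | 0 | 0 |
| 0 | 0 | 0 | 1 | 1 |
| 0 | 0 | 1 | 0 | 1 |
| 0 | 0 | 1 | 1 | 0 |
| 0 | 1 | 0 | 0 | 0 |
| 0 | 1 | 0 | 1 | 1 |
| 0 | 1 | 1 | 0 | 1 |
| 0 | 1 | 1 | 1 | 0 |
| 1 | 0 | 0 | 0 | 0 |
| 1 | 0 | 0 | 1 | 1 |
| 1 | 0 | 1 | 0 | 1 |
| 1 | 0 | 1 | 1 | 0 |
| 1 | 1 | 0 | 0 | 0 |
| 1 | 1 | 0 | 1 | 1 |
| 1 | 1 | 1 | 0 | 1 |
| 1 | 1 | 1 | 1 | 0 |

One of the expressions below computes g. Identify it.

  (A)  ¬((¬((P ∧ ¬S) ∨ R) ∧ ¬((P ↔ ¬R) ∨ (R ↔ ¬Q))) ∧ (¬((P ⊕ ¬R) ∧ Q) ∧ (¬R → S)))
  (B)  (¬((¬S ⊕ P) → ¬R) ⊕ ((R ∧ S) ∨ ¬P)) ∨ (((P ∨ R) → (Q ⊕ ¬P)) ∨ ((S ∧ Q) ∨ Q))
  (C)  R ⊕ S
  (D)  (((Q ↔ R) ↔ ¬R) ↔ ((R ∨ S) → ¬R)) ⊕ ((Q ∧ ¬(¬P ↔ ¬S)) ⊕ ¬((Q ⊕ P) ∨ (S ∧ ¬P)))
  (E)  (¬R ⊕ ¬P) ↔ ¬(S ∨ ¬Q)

(A) fails at (0,0,0,0): the formula yields 1, g is 0.
(B) fails at (0,0,0,0): the formula yields 1, g is 0.
(D) fails at (1,0,0,0): the formula yields 1, g is 0.
(E) fails at (0,0,0,0): the formula yields 1, g is 0.
(C) is the remaining candidate, and it agrees with g on all 16 inputs.

C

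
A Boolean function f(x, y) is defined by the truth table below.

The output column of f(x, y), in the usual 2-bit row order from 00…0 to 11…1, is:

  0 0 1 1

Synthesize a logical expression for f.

The output simply equals x.

f(x, y) = x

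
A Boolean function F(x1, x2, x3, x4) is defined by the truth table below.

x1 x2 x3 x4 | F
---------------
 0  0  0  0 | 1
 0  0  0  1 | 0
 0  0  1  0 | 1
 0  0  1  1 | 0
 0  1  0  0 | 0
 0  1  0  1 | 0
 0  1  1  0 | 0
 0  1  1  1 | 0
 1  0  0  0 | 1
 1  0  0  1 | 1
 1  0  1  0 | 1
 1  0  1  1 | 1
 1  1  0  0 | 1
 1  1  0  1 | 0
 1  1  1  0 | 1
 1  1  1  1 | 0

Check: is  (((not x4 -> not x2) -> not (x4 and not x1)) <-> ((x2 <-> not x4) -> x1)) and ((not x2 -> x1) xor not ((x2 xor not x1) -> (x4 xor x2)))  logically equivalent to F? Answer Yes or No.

Yes

Test each input against both F and the formula:
  x1=0, x2=0, x3=0, x4=0: formula gives 1, F = 1 ✓
  x1=0, x2=0, x3=0, x4=1: formula gives 0, F = 0 ✓
  x1=0, x2=0, x3=1, x4=0: formula gives 1, F = 1 ✓
  x1=0, x2=0, x3=1, x4=1: formula gives 0, F = 0 ✓
  …and likewise for the remaining 12 rows.
No disagreement on any input; they are logically equivalent.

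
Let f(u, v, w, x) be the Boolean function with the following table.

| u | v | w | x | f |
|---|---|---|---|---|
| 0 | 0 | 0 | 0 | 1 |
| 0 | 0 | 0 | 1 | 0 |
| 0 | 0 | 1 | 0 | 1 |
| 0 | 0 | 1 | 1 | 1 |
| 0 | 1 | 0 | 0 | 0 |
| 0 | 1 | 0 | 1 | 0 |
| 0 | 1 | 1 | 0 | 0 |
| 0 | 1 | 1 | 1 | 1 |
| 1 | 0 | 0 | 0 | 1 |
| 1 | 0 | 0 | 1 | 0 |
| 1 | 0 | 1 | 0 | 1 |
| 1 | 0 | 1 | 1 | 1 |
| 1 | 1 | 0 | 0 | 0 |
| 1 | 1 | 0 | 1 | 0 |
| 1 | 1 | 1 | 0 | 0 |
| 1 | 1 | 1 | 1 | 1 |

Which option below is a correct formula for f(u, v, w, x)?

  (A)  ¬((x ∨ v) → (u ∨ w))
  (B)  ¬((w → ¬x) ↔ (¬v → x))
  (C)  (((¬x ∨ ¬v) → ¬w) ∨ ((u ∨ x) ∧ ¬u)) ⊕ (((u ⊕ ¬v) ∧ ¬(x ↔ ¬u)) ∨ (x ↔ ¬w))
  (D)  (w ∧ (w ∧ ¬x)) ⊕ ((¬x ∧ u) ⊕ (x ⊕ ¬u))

(A) disagrees with f on (0,0,0,0) (formula → 0, table → 1); rule it out.
(C) disagrees with f on (0,0,0,0) (formula → 0, table → 1); rule it out.
(D) disagrees with f on (0,0,1,0) (formula → 0, table → 1); rule it out.
(B) is the remaining candidate, and it agrees with f on all 16 inputs.

B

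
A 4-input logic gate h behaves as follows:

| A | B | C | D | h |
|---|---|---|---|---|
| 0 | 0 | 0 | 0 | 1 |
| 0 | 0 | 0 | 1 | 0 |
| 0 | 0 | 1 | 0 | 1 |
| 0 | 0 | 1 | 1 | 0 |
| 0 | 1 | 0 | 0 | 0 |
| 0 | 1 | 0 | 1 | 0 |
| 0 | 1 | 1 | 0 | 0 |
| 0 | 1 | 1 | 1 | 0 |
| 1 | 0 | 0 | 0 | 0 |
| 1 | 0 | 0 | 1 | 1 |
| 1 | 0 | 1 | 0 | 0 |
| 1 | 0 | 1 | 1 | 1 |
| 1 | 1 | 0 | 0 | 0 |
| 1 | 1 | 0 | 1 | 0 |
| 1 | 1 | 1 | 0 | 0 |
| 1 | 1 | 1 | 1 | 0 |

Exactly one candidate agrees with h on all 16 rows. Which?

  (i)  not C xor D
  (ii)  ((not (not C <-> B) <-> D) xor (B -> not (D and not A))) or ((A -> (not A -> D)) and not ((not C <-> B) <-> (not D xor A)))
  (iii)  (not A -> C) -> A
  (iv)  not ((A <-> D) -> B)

iv

(i) disagrees with h on (0,0,1,0) (formula → 0, table → 1); rule it out.
(ii) disagrees with h on (0,0,1,0) (formula → 0, table → 1); rule it out.
(iii) disagrees with h on (0,0,0,1) (formula → 1, table → 0); rule it out.
That leaves (iv). Evaluating it on every row reproduces the table of h exactly.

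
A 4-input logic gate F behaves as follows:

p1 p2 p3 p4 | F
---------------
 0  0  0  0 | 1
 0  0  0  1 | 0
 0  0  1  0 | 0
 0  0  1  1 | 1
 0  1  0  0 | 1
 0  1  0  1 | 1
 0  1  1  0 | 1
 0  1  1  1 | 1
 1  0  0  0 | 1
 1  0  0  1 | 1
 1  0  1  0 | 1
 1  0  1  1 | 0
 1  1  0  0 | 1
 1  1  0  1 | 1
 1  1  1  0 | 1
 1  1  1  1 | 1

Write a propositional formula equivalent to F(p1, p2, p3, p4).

F(p1, p2, p3, p4) = NOT (((((NOT p1 AND NOT p2) AND NOT p3) AND p4) OR (((NOT p1 AND NOT p2) AND p3) AND NOT p4)) OR (((p1 AND NOT p2) AND p3) AND p4))

There are just 3 zero rows: (0,0,0,1), (0,0,1,0), (1,0,1,1). Their minterms are ¬p1·¬p2·¬p3·p4, ¬p1·¬p2·p3·¬p4, p1·¬p2·p3·p4; the OR of those covers precisely the 0-outputs, and negating it yields F.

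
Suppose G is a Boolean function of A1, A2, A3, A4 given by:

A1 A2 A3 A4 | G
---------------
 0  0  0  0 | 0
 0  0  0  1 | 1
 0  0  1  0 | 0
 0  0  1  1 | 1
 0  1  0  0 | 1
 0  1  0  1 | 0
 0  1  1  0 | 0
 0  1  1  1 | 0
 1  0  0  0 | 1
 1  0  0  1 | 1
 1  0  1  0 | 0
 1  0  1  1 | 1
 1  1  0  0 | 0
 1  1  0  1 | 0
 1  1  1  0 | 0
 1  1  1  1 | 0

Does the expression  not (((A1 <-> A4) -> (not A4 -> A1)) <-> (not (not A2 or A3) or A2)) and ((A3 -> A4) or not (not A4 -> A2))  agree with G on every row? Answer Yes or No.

No

Evaluate not (((A1 <-> A4) -> (not A4 -> A1)) <-> (not (not A2 or A3) or A2)) and ((A3 -> A4) or not (not A4 -> A2)) on each row and compare to G:
  A1=0, A2=0, A3=0, A4=0: formula gives 0, G = 0 ✓
  A1=0, A2=0, A3=0, A4=1: formula gives 1, G = 1 ✓
  A1=0, A2=0, A3=1, A4=0: formula gives 0, G = 0 ✓
  A1=0, A2=0, A3=1, A4=1: formula gives 1, G = 1 ✓
  …
  A1=1, A2=0, A3=1, A4=0: formula gives 1, but G = 0 ✗
A single disagreement suffices: at (1,0,1,0) they differ, so the formula does not compute G.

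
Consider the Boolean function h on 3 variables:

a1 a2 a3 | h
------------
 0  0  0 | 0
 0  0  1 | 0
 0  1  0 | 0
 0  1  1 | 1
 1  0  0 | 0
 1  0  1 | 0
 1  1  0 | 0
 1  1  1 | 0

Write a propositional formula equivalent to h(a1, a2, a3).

h is 1 on exactly one input, (0,1,1), whose minterm is ¬a1·a2·a3. So h is just that conjunction.

h(a1, a2, a3) = (not a1 and a2) and a3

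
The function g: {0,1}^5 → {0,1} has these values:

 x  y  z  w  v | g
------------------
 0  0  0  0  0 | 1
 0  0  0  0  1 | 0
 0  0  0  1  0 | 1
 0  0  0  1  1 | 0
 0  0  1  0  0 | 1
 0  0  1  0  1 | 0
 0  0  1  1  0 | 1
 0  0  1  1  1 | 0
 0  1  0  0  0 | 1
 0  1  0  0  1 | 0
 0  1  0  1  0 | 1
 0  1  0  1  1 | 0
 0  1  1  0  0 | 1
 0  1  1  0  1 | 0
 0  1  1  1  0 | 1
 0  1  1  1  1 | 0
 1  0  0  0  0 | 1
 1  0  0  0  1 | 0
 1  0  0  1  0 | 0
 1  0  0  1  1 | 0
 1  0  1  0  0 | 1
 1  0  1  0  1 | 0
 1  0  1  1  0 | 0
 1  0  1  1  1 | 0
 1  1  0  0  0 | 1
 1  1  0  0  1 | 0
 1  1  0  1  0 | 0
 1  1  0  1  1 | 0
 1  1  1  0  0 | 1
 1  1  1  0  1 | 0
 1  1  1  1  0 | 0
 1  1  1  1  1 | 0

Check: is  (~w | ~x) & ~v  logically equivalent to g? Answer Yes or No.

Evaluate (~w | ~x) & ~v on each row and compare to g:
  x=0, y=0, z=0, w=0, v=0: formula gives 1, g = 1 ✓
  x=0, y=0, z=0, w=0, v=1: formula gives 0, g = 0 ✓
  x=0, y=0, z=0, w=1, v=0: formula gives 1, g = 1 ✓
  x=0, y=0, z=0, w=1, v=1: formula gives 0, g = 0 ✓
  … (the remaining 28 rows also agree.)
All 32 rows match — the expression computes g exactly.

Yes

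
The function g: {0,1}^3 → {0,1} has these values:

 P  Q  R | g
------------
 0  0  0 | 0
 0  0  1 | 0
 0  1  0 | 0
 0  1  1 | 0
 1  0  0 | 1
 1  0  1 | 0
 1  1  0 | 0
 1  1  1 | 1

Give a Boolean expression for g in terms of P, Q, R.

g(P, Q, R) = ((P ∧ ¬Q) ∧ ¬R) ∨ ((P ∧ Q) ∧ R)

g=1 on 2 inputs: (1,0,0), (1,1,1). Reading each as a conjunction of literals (P·¬Q·¬R, P·Q·R) and taking the OR gives the canonical DNF.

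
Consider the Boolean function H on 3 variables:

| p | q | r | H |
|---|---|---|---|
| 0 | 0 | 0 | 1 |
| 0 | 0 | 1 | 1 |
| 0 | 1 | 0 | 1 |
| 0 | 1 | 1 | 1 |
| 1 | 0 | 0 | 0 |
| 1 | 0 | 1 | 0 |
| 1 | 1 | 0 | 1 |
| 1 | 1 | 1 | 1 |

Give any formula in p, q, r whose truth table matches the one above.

H(p, q, r) = NOT (((p AND NOT q) AND NOT r) OR ((p AND NOT q) AND r))

H is 0 on only 2 rows — (1,0,0), (1,0,1). Writing each as a minterm (p·¬q·¬r, p·¬q·r) and OR-ing them characterizes exactly where H=0, so H is the negation of that disjunction.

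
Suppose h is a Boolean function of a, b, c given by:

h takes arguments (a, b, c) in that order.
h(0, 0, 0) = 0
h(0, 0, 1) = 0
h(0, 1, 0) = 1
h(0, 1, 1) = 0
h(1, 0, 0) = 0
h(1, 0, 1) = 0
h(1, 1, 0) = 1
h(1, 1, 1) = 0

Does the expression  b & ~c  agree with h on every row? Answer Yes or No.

Check the formula against h row by row:
  a=0, b=0, c=0: formula gives 0, h = 0 ✓
  a=0, b=0, c=1: formula gives 0, h = 0 ✓
  a=0, b=1, c=0: formula gives 1, h = 1 ✓
  a=0, b=1, c=1: formula gives 0, h = 0 ✓
  a=1, b=0, c=0: formula gives 0, h = 0 ✓
  …and likewise for the remaining 3 rows.
No disagreement on any input; they are logically equivalent.

Yes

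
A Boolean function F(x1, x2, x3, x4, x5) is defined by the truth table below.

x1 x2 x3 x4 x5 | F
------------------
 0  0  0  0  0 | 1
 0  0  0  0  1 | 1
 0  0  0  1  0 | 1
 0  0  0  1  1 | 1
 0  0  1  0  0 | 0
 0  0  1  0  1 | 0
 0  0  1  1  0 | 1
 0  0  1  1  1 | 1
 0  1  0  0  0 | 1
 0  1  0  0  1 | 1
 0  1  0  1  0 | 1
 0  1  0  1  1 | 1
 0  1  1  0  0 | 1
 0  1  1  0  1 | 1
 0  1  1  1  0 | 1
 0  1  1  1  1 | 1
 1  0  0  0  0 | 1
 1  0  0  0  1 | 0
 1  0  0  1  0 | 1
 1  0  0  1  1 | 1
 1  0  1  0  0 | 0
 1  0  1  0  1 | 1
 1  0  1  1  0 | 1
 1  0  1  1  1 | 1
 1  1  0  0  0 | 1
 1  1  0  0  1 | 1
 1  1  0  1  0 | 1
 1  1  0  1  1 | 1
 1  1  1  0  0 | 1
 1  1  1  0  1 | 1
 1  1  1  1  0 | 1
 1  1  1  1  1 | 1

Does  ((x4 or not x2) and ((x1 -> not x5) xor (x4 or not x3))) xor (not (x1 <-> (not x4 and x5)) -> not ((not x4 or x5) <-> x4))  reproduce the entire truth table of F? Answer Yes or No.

Test each input against both F and the formula:
  x1=0, x2=0, x3=0, x4=0, x5=0: formula gives 1, F = 1 ✓
  x1=0, x2=0, x3=0, x4=0, x5=1: formula gives 1, F = 1 ✓
  x1=0, x2=0, x3=0, x4=1, x5=0: formula gives 1, F = 1 ✓
  x1=0, x2=0, x3=0, x4=1, x5=1: formula gives 1, F = 1 ✓
  … (the remaining 28 rows also agree.)
No disagreement on any input; they are logically equivalent.

Yes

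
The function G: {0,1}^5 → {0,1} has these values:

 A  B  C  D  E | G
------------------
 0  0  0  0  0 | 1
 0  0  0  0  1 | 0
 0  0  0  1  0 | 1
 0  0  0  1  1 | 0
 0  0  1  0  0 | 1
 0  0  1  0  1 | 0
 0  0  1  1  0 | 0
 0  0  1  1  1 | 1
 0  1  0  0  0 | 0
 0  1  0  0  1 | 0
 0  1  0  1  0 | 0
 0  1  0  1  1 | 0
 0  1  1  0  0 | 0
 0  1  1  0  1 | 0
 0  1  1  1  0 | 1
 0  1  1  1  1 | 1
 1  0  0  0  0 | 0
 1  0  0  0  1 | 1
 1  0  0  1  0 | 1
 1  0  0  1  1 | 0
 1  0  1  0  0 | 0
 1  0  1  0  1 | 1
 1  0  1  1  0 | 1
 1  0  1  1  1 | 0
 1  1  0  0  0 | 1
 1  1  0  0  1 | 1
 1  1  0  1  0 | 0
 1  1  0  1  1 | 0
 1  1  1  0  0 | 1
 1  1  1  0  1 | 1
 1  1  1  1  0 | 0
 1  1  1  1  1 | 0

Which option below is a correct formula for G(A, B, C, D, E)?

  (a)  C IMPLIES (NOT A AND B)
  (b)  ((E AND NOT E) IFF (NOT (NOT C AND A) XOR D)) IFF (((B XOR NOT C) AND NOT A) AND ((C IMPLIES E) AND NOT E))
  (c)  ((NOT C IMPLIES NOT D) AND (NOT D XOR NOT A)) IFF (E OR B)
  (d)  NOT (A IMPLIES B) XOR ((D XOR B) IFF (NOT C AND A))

(a) disagrees with G on (0,0,0,0,1) (formula → 1, table → 0); rule it out.
(b) disagrees with G on (0,0,0,0,0) (formula → 0, table → 1); rule it out.
(d) disagrees with G on (0,0,0,0,1) (formula → 1, table → 0); rule it out.
(c) is the remaining candidate, and it agrees with G on all 32 inputs.

c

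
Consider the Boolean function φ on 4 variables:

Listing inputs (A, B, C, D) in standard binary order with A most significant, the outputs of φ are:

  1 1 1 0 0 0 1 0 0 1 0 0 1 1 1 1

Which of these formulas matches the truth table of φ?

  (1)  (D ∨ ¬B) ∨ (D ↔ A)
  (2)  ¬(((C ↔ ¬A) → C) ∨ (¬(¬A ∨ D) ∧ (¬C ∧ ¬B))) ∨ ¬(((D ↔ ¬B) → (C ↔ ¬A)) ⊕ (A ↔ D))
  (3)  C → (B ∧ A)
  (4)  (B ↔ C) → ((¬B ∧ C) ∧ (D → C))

(1): at (0,0,1,1) it gives 1, but φ = 0 — eliminated.
(3): at (0,0,1,0) it gives 0, but φ = 1 — eliminated.
(4): at (0,0,0,0) it gives 0, but φ = 1 — eliminated.
(2) is the remaining candidate, and it agrees with φ on all 16 inputs.

2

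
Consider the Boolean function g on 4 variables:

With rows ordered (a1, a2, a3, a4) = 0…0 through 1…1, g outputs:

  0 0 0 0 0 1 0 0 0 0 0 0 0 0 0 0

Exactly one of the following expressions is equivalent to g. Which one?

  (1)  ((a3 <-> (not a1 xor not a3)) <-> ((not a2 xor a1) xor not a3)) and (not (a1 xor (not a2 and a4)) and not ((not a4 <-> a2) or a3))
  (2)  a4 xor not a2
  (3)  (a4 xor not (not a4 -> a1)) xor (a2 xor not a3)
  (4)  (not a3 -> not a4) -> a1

(2) fails at (0,0,0,0): the formula yields 1, g is 0.
(3) fails at (0,0,1,0): the formula yields 1, g is 0.
(4) fails at (0,0,0,1): the formula yields 1, g is 0.
(1) is the remaining candidate, and it agrees with g on all 16 inputs.

1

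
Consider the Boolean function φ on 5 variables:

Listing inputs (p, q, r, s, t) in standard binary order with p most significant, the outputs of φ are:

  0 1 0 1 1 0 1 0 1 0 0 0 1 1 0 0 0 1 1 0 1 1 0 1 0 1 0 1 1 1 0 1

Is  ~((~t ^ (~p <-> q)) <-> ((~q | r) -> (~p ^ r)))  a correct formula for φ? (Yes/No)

Check the formula against φ row by row:
  p=0, q=0, r=0, s=0, t=0: formula gives 0, φ = 0 ✓
  p=0, q=0, r=0, s=0, t=1: formula gives 1, φ = 1 ✓
  p=0, q=0, r=0, s=1, t=0: formula gives 0, φ = 0 ✓
  p=0, q=0, r=0, s=1, t=1: formula gives 1, φ = 1 ✓
  …
  p=0, q=1, r=0, s=1, t=0: formula gives 1, but φ = 0 ✗
Row (0,1,0,1,0) is a counterexample, so the formula is not equivalent to φ.

No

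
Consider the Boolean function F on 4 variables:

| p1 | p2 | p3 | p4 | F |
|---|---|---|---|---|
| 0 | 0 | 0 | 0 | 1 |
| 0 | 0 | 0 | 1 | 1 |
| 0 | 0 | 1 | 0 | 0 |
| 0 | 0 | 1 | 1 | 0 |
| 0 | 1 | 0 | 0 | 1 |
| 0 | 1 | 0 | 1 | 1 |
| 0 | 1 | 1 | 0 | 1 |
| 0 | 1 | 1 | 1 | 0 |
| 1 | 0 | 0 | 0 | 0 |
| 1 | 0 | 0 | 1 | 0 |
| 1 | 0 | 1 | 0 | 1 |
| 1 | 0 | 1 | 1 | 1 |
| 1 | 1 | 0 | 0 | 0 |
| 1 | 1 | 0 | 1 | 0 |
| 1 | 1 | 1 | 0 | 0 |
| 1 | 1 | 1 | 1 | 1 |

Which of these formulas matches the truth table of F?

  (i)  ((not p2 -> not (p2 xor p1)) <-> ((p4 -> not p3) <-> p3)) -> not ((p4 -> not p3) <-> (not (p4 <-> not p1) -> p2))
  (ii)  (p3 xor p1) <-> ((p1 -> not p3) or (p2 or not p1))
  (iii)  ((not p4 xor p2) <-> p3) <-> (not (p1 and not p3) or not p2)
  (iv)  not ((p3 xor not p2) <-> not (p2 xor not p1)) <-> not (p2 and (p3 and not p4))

iv

(i): at (0,0,1,0) it gives 1, but F = 0 — eliminated.
(ii): at (0,0,0,0) it gives 0, but F = 1 — eliminated.
(iii): at (0,0,0,0) it gives 0, but F = 1 — eliminated.
That leaves (iv). Evaluating it on every row reproduces the table of F exactly.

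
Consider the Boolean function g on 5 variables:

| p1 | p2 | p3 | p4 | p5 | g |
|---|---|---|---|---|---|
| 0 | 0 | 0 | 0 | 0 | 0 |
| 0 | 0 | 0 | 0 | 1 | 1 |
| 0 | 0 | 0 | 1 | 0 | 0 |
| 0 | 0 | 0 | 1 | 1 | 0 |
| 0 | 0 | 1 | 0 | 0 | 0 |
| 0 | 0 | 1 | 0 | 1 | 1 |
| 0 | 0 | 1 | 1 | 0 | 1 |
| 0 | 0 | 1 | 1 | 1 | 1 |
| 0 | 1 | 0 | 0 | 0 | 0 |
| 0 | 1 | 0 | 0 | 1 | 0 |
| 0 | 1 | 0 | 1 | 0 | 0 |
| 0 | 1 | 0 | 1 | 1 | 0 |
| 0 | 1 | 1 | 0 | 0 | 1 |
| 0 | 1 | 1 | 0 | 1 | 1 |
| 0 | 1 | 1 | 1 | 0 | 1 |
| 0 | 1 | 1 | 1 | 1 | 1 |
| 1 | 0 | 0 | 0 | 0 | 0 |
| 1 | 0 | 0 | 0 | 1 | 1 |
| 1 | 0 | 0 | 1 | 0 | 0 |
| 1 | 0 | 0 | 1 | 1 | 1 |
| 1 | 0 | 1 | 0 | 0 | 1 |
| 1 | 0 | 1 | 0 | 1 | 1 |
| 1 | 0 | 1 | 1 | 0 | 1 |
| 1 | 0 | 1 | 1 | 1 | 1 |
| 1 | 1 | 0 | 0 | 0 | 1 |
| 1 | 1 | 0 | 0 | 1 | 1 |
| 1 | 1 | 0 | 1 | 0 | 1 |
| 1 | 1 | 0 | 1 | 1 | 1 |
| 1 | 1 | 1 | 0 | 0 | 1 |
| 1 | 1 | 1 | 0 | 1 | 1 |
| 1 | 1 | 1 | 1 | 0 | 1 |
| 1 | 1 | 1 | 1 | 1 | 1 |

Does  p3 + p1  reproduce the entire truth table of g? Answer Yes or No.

Evaluate p3 + p1 on each row and compare to g:
  p1=0, p2=0, p3=0, p4=0, p5=0: formula gives 0, g = 0 ✓
  p1=0, p2=0, p3=0, p4=0, p5=1: formula gives 0, but g = 1 ✗
Row (0,0,0,0,1) is a counterexample, so the formula is not equivalent to g.

No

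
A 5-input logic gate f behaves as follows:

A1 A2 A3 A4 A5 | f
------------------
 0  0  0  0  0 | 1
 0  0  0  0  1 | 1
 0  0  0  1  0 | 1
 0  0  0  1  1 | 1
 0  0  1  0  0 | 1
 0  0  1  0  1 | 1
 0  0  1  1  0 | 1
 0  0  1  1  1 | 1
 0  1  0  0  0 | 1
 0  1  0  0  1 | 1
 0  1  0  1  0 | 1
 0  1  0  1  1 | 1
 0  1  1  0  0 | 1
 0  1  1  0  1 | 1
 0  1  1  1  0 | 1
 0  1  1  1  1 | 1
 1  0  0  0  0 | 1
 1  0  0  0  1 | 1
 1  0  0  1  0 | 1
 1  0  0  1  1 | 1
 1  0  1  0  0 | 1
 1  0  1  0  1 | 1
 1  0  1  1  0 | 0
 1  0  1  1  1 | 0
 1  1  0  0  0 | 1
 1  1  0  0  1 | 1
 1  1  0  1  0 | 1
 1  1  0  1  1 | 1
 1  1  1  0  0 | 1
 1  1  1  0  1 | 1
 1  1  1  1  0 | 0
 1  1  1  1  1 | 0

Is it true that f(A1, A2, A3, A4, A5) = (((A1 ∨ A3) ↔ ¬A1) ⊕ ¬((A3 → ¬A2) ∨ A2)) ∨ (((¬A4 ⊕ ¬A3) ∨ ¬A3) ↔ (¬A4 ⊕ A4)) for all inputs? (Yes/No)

Evaluate (((A1 ∨ A3) ↔ ¬A1) ⊕ ¬((A3 → ¬A2) ∨ A2)) ∨ (((¬A4 ⊕ ¬A3) ∨ ¬A3) ↔ (¬A4 ⊕ A4)) on each row and compare to f:
  A1=0, A2=0, A3=0, A4=0, A5=0: formula gives 1, f = 1 ✓
  A1=0, A2=0, A3=0, A4=0, A5=1: formula gives 1, f = 1 ✓
  A1=0, A2=0, A3=0, A4=1, A5=0: formula gives 1, f = 1 ✓
  A1=0, A2=0, A3=0, A4=1, A5=1: formula gives 1, f = 1 ✓
  … (the remaining 28 rows also agree.)
Every row agrees, so the formula is equivalent.

Yes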